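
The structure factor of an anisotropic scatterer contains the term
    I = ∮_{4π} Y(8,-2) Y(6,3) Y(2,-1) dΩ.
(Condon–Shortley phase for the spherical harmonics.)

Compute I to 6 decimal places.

m-sum 0 ✓  L=16 even ✓  2≤2≤14 ✓
Π(2lᵢ+1) = 17×13×5 = 1105
triangle coeff Δ(8,6,2) = 1/30940
Σ_t [6,6]: t=6:+1/2073600 = 1/2073600
(3j)²=28/1105 [(8 6 2; 0 0 0)], sign=+1
Σ_t [9,9]: t=9:−1/13063680 = -1/13063680
(3j)²=10/1547 [(8 6 2; -2 3 -1)], sign=+1
⇒ 4πI² = 40/221
I = (+1)√(40/221/(4π)) = 0.12001318

0.120013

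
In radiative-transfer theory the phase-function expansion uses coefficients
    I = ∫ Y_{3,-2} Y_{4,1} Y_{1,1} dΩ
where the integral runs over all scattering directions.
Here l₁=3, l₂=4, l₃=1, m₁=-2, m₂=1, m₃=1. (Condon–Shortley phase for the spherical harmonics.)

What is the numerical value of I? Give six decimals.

-0.106622

Checks pass: Σm=0; 8 even; l₃=1∈[1,7].
(2·3+1)(2·4+1)(2·1+1) = 189
Δ: 6! 0! 2! / 9! → 1/252
sum: t=3:−1/36 = -1/36
3j²(3 4 1; 0 0 0) = Δ·Π!·Σ² = 4/63  (sign +1)
sum: t=5:−1/240 = -1/240
3j²(3 4 1; -2 1 1) = Δ·Π!·Σ² = 1/84  (sign -1)
combine: 4πI² = 189·4/63·1/84 = 1/7
take √, sign -1: I = -0.10662181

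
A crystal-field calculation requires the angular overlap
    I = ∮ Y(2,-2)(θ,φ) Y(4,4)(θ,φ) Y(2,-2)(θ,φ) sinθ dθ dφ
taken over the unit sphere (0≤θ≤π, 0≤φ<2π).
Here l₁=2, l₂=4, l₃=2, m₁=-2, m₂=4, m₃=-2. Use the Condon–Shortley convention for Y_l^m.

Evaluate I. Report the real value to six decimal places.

0.337168

Checks pass: Σm=0; 8 even; l₃=2∈[2,6].
(2·2+1)(2·4+1)(2·2+1) = 225
Δ: 4! 0! 4! / 9! → 1/630
sum: t=2:+1/16 = 1/16
3j²(2 4 2; 0 0 0) = Δ·Π!·Σ² = 2/35  (sign +1)
sum: t=4:+1/576 = 1/576
3j²(2 4 2; -2 4 -2) = Δ·Π!·Σ² = 1/9  (sign +1)
combine: 4πI² = 225·2/35·1/9 = 10/7
take √, sign +1: I = 0.33716777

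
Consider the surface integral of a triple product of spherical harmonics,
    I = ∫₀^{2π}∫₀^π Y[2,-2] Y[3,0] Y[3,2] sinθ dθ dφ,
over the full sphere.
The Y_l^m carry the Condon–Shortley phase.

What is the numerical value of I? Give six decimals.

m-sum 0 ✓  L=8 even ✓  1≤3≤5 ✓
Π(2lᵢ+1) = 5×7×7 = 245
triangle coeff Δ(2,3,3) = 1/3780
Σ_t [0,2]: t=0:+1/24 t=1:−1/4 t=2:+1/24 = -1/6
(3j)²=4/105 [(2 3 3; 0 0 0)], sign=+1
Σ_t [2,2]: t=2:+1/24 = 1/24
(3j)²=1/21 [(2 3 3; -2 0 2)], sign=-1
⇒ 4πI² = 4/9
I = (-1)√(4/9/(4π)) = -0.18806319

-0.188063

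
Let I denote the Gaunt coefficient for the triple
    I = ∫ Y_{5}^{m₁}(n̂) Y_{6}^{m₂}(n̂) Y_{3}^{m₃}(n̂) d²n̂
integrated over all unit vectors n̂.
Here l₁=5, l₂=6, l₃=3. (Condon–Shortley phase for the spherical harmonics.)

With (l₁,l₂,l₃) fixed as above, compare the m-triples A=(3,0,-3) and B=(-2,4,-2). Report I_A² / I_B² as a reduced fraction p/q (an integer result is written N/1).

Shared (l₁,l₂,l₃)=(5,6,3): N and (l;000)² cancel in I_A²/I_B².
A: Δ = 8!·2!·4!/15! = 1/675675; Racah Σ t=2..2: t=2:+1/69120 = 1/69120; ⇒ 3j(5 6 3; 3 0 -3)² = 4/429, sgn +1
B: Δ = 8!·2!·4!/15! = 1/675675; Racah Σ t=6..7: t=6:+1/34560 t=7:−1/60480 = 1/80640; ⇒ 3j(5 6 3; -2 4 -2)² = 6/1001, sgn -1
I_A²/I_B² = (4/429)/(6/1001) = 14/9

14/9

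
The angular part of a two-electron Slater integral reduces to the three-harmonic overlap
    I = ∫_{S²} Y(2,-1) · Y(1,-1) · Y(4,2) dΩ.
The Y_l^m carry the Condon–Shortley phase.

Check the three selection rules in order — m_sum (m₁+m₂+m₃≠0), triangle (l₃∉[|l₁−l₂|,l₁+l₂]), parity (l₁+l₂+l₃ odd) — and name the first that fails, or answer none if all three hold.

m₁+m₂+m₃ = -1 − 1 + 2 = 0  ✓
triangle: |2−1|=1 ≤ l₃=4 ≤ 2+1=3  ✗
parity: l₁+l₂+l₃ = 7 is odd

triangle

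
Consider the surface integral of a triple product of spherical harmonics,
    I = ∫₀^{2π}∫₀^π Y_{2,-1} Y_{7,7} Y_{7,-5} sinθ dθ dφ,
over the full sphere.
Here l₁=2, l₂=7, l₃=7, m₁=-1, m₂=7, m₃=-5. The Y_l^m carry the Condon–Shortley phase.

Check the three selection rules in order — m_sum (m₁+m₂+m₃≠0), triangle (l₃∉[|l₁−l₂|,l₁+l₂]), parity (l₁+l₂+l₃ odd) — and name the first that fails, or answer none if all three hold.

Σmᵢ = 1  ✗
l₃∈[|l₁−l₂|,l₁+l₂]=[5,9], have l₃=7
Σlᵢ = 16 ⇒ even

m_sum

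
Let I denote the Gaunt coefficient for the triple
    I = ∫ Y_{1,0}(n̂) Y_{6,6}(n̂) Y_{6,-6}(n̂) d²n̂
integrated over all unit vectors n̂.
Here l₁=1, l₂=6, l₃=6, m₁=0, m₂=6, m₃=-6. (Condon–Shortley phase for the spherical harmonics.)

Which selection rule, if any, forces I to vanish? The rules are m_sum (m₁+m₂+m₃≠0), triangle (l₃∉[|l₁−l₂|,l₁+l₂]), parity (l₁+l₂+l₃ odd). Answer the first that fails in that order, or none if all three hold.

m₁+m₂+m₃ = 0 + 6 − 6 = 0  ✓
triangle: |1−6|=5 ≤ l₃=6 ≤ 1+6=7  ✓
parity: l₁+l₂+l₃ = 13 is odd  ✗

parity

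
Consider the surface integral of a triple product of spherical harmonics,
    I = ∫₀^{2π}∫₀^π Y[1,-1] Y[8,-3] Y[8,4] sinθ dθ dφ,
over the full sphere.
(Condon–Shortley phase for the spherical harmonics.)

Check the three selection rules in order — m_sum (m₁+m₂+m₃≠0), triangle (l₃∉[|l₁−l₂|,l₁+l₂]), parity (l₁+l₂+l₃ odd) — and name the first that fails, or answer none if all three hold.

Σmᵢ = 0  ✓
l₃∈[|l₁−l₂|,l₁+l₂]=[7,9], have l₃=8  ✓
Σlᵢ = 17 ⇒ odd  ✗

parity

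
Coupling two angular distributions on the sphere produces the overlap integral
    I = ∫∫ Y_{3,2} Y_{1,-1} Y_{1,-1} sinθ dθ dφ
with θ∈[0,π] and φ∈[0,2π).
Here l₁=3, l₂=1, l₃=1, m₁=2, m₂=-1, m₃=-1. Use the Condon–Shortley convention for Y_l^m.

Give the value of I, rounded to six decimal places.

triangle: need 2≤l₃≤4, have 1; I=0

0.000000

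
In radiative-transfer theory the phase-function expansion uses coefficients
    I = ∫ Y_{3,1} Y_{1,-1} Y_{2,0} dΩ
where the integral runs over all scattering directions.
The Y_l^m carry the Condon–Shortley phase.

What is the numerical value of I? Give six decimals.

-0.202301

Checks pass: Σm=0; 6 even; l₃=2∈[2,4].
(2·3+1)(2·1+1)(2·2+1) = 105
Δ: 2! 4! 0! / 7! → 1/105
sum: t=1:−1/4 = -1/4
3j²(3 1 2; 0 0 0) = Δ·Π!·Σ² = 3/35  (sign -1)
sum: t=0:+1/8 = 1/8
3j²(3 1 2; 1 -1 0) = Δ·Π!·Σ² = 2/35  (sign +1)
combine: 4πI² = 105·3/35·2/35 = 18/35
take √, sign -1: I = -0.20230066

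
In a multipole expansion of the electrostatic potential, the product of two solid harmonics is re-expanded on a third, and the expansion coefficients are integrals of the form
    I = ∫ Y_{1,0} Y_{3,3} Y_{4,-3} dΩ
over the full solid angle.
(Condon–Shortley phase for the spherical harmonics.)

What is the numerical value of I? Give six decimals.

m-sum 0 ✓  L=8 even ✓  2≤4≤4 ✓
Π(2lᵢ+1) = 3×7×9 = 189
triangle coeff Δ(1,3,4) = 1/252
Σ_t [0,0]: t=0:+1/36 = 1/36
(3j)²=4/63 [(1 3 4; 0 0 0)], sign=+1
Σ_t [0,0]: t=0:+1/720 = 1/720
(3j)²=1/36 [(1 3 4; 0 3 -3)], sign=-1
⇒ 4πI² = 1/3
I = (-1)√(1/3/(4π)) = -0.16286750

-0.162868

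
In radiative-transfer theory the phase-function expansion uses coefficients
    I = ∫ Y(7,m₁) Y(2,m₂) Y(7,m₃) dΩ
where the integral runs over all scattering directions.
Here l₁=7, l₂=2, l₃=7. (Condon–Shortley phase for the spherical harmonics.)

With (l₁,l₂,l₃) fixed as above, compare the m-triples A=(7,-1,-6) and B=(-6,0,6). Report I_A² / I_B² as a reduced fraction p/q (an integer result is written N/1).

l's match ⇒ only the (l;m) 3-j factors differ between A and B.
A: triangle coeff Δ(7,2,7) = 1/185640; Σ_t [0,0]: t=0:+1/958003200 = 1/958003200; (3j)²=13/680 [(7 2 7; 7 -1 -6)], sign=-1
B: triangle coeff Δ(7,2,7) = 1/185640; Σ_t [1,2]: t=1:−1/479001600 t=2:+1/159667200 = 1/239500800; (3j)²=26/1785 [(7 2 7; -6 0 6)], sign=-1
I_A²/I_B² = (13/680)/(26/1785) = 21/16

21/16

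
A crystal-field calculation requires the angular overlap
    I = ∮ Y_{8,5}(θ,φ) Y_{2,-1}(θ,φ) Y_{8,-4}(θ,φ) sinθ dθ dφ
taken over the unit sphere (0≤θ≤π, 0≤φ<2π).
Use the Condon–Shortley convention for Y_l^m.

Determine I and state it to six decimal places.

-0.175924

Rules hold: Σm=0, L=18 even, 6≤8≤10.
N = 17·5·17 = 1445
Δ = 2!·14!·2!/19! = 1/348840
Racah Σ t=0..2: t=0:+1/116121600 t=1:−1/25401600 t=2:+1/116121600 = -1/45158400
⇒ 3j(8 2 8; 0 0 0)² = 24/1615, sgn -1
Racah Σ t=0..1: t=0:+1/479001600 t=1:−1/1916006400 = 1/638668800
⇒ 3j(8 2 8; 5 -1 -4)² = 117/6460, sgn +1
4πI² = N·(3j₀)²·(3jₘ)² = 702/1805
I = -1·√(0.38892/4π) = -0.17592397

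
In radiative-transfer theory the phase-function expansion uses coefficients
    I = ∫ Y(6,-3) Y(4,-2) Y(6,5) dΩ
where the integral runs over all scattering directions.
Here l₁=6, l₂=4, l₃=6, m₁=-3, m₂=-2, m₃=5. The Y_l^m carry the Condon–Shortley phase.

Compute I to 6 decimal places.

-0.147064

Checks pass: Σm=0; 16 even; l₃=6∈[2,10].
(2·6+1)(2·4+1)(2·6+1) = 1521
Δ: 4! 8! 4! / 17! → 1/15315300
sum: t=0:+1/829440 t=1:−1/25920 t=2:+1/9216 t=3:−1/25920 t=4:+1/829440 = 7/207360
3j²(6 4 6; 0 0 0) = Δ·Π!·Σ² = 28/2431  (sign +1)
sum: t=1:−1/1451520 t=2:+1/483840 = 1/725760
3j²(6 4 6; -3 -2 5) = Δ·Π!·Σ² = 24/1547  (sign -1)
combine: 4πI² = 1521·28/2431·24/1547 = 864/3179
take √, sign -1: I = -0.14706410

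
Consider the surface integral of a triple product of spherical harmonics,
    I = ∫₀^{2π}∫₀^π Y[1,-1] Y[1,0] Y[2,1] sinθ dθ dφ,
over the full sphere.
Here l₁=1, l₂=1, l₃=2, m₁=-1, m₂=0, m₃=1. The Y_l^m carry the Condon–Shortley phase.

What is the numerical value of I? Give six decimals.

Rules hold: Σm=0, L=4 even, 0≤2≤2.
N = 3·3·5 = 45
Δ = 0!·2!·2!/5! = 1/30
Racah Σ t=0..0: t=0:+1/1 = 1/1
⇒ 3j(1 1 2; 0 0 0)² = 2/15, sgn +1
Racah Σ t=0..0: t=0:+1/2 = 1/2
⇒ 3j(1 1 2; -1 0 1)² = 1/10, sgn -1
4πI² = N·(3j₀)²·(3jₘ)² = 3/5
I = -1·√(0.6/4π) = -0.21850969

-0.218510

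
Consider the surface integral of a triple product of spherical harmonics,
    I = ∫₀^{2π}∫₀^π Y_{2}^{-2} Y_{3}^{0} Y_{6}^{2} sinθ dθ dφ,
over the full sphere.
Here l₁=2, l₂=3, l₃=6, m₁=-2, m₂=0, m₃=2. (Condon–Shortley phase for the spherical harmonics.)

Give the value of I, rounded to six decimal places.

l₃=6 ∉ [1,5] — triangle fails ⇒ I = 0

0.000000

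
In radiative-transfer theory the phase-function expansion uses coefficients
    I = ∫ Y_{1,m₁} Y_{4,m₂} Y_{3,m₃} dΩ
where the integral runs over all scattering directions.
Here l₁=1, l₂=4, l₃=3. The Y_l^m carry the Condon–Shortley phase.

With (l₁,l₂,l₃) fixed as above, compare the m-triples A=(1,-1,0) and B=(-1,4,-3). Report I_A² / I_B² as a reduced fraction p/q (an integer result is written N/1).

5/14

l's match ⇒ only the (l;m) 3-j factors differ between A and B.
A: triangle coeff Δ(1,4,3) = 1/252; Σ_t [0,0]: t=0:+1/72 = 1/72; (3j)²=5/126 [(1 4 3; 1 -1 0)], sign=-1
B: triangle coeff Δ(1,4,3) = 1/252; Σ_t [2,2]: t=2:+1/1440 = 1/1440; (3j)²=1/9 [(1 4 3; -1 4 -3)], sign=+1
I_A²/I_B² = (5/126)/(1/9) = 5/14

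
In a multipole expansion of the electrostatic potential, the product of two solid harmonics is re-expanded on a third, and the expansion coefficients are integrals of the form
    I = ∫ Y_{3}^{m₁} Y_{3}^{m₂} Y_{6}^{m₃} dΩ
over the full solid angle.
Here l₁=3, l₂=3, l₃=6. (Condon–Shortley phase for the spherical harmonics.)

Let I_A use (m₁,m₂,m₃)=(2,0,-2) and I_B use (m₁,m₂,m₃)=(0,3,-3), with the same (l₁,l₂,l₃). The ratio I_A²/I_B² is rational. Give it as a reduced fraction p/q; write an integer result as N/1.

8/3

Shared (l₁,l₂,l₃)=(3,3,6): N and (l;000)² cancel in I_A²/I_B².
A: Δ = 0!·6!·6!/13! = 1/12012; Racah Σ t=0..0: t=0:+1/4320 = 1/4320; ⇒ 3j(3 3 6; 2 0 -2)² = 8/429, sgn +1
B: Δ = 0!·6!·6!/13! = 1/12012; Racah Σ t=0..0: t=0:+1/25920 = 1/25920; ⇒ 3j(3 3 6; 0 3 -3)² = 1/143, sgn -1
I_A²/I_B² = (8/429)/(1/143) = 8/3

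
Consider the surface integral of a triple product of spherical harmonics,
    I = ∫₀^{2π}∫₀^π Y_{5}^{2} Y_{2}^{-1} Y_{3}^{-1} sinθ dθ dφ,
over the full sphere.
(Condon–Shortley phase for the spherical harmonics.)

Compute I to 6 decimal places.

0.245532

m-sum 0 ✓  L=10 even ✓  3≤3≤7 ✓
Π(2lᵢ+1) = 11×5×7 = 385
triangle coeff Δ(5,2,3) = 1/2310
Σ_t [2,2]: t=2:+1/144 = 1/144
(3j)²=10/231 [(5 2 3; 0 0 0)], sign=-1
Σ_t [1,1]: t=1:−1/288 = -1/288
(3j)²=1/22 [(5 2 3; 2 -1 -1)], sign=-1
⇒ 4πI² = 25/33
I = (+1)√(25/33/(4π)) = 0.24553200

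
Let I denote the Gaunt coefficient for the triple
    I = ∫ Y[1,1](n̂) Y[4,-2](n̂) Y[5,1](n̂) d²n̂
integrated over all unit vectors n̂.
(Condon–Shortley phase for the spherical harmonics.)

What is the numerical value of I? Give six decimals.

Checks pass: Σm=0; 10 even; l₃=5∈[3,5].
(2·1+1)(2·4+1)(2·5+1) = 297
Δ: 0! 2! 8! / 11! → 1/495
sum: t=0:+1/576 = 1/576
3j²(1 4 5; 0 0 0) = Δ·Π!·Σ² = 5/99  (sign -1)
sum: t=0:+1/2880 = 1/2880
3j²(1 4 5; 1 -2 1) = Δ·Π!·Σ² = 2/165  (sign +1)
combine: 4πI² = 297·5/99·2/165 = 2/11
take √, sign -1: I = -0.12028562

-0.120286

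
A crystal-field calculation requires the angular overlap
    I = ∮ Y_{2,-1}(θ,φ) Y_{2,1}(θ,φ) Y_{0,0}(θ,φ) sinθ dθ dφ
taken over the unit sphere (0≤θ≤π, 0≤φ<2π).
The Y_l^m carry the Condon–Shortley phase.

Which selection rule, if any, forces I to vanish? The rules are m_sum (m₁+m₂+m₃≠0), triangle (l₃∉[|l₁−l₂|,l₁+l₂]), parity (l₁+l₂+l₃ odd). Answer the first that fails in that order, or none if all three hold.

Σmᵢ = 0  ✓
l₃∈[|l₁−l₂|,l₁+l₂]=[0,4], have l₃=0  ✓
Σlᵢ = 4 ⇒ even  ✓

none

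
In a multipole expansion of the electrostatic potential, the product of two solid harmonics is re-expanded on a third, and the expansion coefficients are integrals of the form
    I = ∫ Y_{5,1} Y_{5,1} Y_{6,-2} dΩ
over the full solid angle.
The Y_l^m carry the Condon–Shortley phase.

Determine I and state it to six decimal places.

m-sum 0 ✓  L=16 even ✓  0≤6≤10 ✓
Π(2lᵢ+1) = 11×11×13 = 1573
triangle coeff Δ(5,5,6) = 1/28588560
Σ_t [0,4]: t=0:+1/345600 t=1:−1/13824 t=2:+1/5184 t=3:−1/13824 t=4:+1/345600 = 7/129600
(3j)²=80/7293 [(5 5 6; 0 0 0)], sign=+1
Σ_t [0,4]: t=0:+1/829440 t=1:−1/25920 t=2:+1/9216 t=3:−1/25920 t=4:+1/829440 = 7/207360
(3j)²=28/2431 [(5 5 6; 1 1 -2)], sign=+1
⇒ 4πI² = 2240/11271
I = (+1)√(2240/11271/(4π)) = 0.12575865

0.125759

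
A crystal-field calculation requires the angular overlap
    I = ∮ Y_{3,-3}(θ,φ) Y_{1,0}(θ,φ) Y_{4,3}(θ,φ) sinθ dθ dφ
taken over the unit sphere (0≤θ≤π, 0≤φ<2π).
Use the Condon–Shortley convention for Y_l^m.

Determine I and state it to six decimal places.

Checks pass: Σm=0; 8 even; l₃=4∈[2,4].
(2·3+1)(2·1+1)(2·4+1) = 189
Δ: 0! 6! 2! / 9! → 1/252
sum: t=0:+1/36 = 1/36
3j²(3 1 4; 0 0 0) = Δ·Π!·Σ² = 4/63  (sign +1)
sum: t=0:+1/720 = 1/720
3j²(3 1 4; -3 0 3) = Δ·Π!·Σ² = 1/36  (sign -1)
combine: 4πI² = 189·4/63·1/36 = 1/3
take √, sign -1: I = -0.16286750

-0.162868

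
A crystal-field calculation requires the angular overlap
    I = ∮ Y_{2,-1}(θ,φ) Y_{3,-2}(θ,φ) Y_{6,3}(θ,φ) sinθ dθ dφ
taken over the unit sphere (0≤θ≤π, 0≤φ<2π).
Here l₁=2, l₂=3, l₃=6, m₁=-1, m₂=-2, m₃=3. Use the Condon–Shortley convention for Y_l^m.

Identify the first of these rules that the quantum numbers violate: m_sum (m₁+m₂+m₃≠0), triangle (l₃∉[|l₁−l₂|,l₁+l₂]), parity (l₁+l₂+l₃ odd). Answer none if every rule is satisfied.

Σmᵢ = 0  ✓
l₃∈[|l₁−l₂|,l₁+l₂]=[1,5], have l₃=6  ✗
Σlᵢ = 11 ⇒ odd

triangle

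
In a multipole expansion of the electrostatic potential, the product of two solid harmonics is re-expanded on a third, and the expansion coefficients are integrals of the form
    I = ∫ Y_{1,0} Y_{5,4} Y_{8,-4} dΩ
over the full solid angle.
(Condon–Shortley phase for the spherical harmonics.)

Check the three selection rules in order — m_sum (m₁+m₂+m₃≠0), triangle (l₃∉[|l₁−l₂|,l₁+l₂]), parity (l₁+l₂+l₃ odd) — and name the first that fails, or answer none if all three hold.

triangle

Σmᵢ = 0  ✓
l₃∈[|l₁−l₂|,l₁+l₂]=[4,6], have l₃=8  ✗
Σlᵢ = 14 ⇒ even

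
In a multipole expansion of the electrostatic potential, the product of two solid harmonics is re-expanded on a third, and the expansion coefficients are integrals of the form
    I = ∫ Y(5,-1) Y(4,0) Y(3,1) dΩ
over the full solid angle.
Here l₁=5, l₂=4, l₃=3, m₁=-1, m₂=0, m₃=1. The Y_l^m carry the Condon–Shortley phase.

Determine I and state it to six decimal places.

-0.086020

Rules hold: Σm=0, L=12 even, 1≤3≤9.
N = 11·9·7 = 693
Δ = 6!·4!·2!/13! = 1/180180
Racah Σ t=2..4: t=2:+1/576 t=3:−1/144 t=4:+1/576 = -1/288
⇒ 3j(5 4 3; 0 0 0)² = 20/1001, sgn +1
Racah Σ t=2..4: t=2:+1/2304 t=3:−1/216 t=4:+1/384 = -11/6912
⇒ 3j(5 4 3; -1 0 1)² = 11/1638, sgn -1
4πI² = N·(3j₀)²·(3jₘ)² = 110/1183
I = -1·√(0.0929839/4π) = -0.08601992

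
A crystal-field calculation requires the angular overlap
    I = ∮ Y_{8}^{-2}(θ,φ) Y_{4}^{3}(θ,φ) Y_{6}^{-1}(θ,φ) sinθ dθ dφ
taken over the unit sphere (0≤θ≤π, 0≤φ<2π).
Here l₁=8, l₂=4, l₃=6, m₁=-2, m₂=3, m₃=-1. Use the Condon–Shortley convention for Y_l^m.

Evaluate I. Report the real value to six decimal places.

-0.160635

m-sum 0 ✓  L=18 even ✓  4≤6≤12 ✓
Π(2lᵢ+1) = 17×9×13 = 1989
triangle coeff Δ(8,4,6) = 1/23279256
Σ_t [2,4]: t=2:+1/1658880 t=3:−1/518400 t=4:+1/1658880 = -1/1382400
(3j)²=504/46189 [(8 4 6; 0 0 0)], sign=-1
Σ_t [5,6]: t=5:−1/3456000 t=6:+1/12441600 = -13/62208000
(3j)²=637/42636 [(8 4 6; -2 3 -1)], sign=+1
⇒ 4πI² = 240786/742577
I = (-1)√(240786/742577/(4π)) = -0.16063491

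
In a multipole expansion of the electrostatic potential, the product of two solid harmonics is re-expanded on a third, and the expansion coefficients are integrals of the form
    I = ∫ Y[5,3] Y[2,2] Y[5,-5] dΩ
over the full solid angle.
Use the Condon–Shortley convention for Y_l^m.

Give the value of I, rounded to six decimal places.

m-sum 0 ✓  L=12 even ✓  3≤5≤7 ✓
Π(2lᵢ+1) = 11×5×11 = 605
triangle coeff Δ(5,2,5) = 1/38610
Σ_t [0,2]: t=0:+1/2880 t=1:−1/576 t=2:+1/2880 = -1/960
(3j)²=10/429 [(5 2 5; 0 0 0)], sign=+1
Σ_t [2,2]: t=2:+1/161280 = 1/161280
(3j)²=1/143 [(5 2 5; 3 2 -5)], sign=+1
⇒ 4πI² = 50/507
I = (+1)√(50/507/(4π)) = 0.08858824

0.088588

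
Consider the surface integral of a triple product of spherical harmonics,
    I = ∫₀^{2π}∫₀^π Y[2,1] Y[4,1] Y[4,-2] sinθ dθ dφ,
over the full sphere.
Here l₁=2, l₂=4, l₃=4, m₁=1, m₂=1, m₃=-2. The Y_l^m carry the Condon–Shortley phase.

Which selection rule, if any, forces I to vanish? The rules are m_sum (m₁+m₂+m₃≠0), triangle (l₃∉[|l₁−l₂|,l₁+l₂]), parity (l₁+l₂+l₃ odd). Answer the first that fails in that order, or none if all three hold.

none

m₁+m₂+m₃ = 1 + 1 − 2 = 0  ✓
triangle: |2−4|=2 ≤ l₃=4 ≤ 2+4=6  ✓
parity: l₁+l₂+l₃ = 10 is even  ✓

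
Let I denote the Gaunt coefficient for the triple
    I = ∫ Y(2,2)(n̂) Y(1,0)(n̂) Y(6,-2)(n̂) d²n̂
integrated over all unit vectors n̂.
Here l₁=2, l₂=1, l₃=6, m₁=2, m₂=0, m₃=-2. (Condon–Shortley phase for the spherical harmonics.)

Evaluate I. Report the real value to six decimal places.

0.000000

triangle: need 1≤l₃≤3, have 6; I=0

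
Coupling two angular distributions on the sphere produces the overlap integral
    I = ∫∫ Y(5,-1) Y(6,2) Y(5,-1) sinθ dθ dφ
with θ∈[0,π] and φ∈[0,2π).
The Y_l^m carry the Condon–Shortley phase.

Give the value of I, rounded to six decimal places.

Rules hold: Σm=0, L=16 even, 1≤5≤11.
N = 11·13·11 = 1573
Δ = 6!·4!·6!/17! = 1/28588560
Racah Σ t=1..5: t=1:−1/345600 t=2:+1/13824 t=3:−1/5184 t=4:+1/13824 t=5:−1/345600 = -7/129600
⇒ 3j(5 6 5; 0 0 0)² = 80/7293, sgn +1
Racah Σ t=2..6: t=2:+1/829440 t=3:−1/25920 t=4:+1/9216 t=5:−1/25920 t=6:+1/829440 = 7/207360
⇒ 3j(5 6 5; -1 2 -1)² = 28/2431, sgn +1
4πI² = N·(3j₀)²·(3jₘ)² = 2240/11271
I = +1·√(0.19874/4π) = 0.12575865

0.125759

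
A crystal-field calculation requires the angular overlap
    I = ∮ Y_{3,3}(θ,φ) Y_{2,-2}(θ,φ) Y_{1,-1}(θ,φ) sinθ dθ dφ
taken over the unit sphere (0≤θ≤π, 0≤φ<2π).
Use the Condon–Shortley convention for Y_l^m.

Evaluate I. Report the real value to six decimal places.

-0.319865

m-sum 0 ✓  L=6 even ✓  1≤1≤5 ✓
Π(2lᵢ+1) = 7×5×3 = 105
triangle coeff Δ(3,2,1) = 1/105
Σ_t [2,2]: t=2:+1/4 = 1/4
(3j)²=3/35 [(3 2 1; 0 0 0)], sign=-1
Σ_t [0,0]: t=0:+1/48 = 1/48
(3j)²=1/7 [(3 2 1; 3 -2 -1)], sign=+1
⇒ 4πI² = 9/7
I = (-1)√(9/7/(4π)) = -0.31986543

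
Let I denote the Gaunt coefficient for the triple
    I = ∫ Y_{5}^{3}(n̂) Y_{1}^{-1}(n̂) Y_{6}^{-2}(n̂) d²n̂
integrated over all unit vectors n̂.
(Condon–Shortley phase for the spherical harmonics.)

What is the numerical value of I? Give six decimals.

Rules hold: Σm=0, L=12 even, 4≤6≤6.
N = 11·3·13 = 429
Δ = 0!·10!·2!/13! = 1/858
Racah Σ t=0..0: t=0:+1/14400 = 1/14400
⇒ 3j(5 1 6; 0 0 0)² = 6/143, sgn +1
Racah Σ t=0..0: t=0:+1/161280 = 1/161280
⇒ 3j(5 1 6; 3 -1 -2)² = 1/143, sgn +1
4πI² = N·(3j₀)²·(3jₘ)² = 18/143
I = +1·√(0.125874/4π) = 0.10008369

0.100084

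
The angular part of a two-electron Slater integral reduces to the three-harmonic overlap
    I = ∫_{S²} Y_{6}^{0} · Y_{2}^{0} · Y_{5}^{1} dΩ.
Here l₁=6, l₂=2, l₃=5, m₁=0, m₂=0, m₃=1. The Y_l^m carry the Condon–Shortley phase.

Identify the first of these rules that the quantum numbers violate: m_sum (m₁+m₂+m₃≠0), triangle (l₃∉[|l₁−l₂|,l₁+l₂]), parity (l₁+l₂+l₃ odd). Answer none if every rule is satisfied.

m_sum

azimuthal sum: 0 + 0 + 1 = 1  ✗
4 ≤ 5 ≤ 8 (triangle on l)
L = 6 + 2 + 5 = 13 (odd)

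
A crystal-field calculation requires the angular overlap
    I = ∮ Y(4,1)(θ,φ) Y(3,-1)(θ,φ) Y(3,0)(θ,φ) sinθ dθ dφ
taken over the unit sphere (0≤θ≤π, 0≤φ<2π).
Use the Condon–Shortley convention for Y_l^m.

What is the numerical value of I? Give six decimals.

-0.099323

Checks pass: Σm=0; 10 even; l₃=3∈[1,7].
(2·4+1)(2·3+1)(2·3+1) = 441
Δ: 4! 4! 2! / 11! → 1/34650
sum: t=1:−1/72 t=2:+1/16 t=3:−1/72 = 5/144
3j²(4 3 3; 0 0 0) = Δ·Π!·Σ² = 2/77  (sign -1)
sum: t=0:+1/288 t=1:−1/24 t=2:+1/48 = -5/288
3j²(4 3 3; 1 -1 0) = Δ·Π!·Σ² = 5/462  (sign +1)
combine: 4πI² = 441·2/77·5/462 = 15/121
take √, sign -1: I = -0.09932258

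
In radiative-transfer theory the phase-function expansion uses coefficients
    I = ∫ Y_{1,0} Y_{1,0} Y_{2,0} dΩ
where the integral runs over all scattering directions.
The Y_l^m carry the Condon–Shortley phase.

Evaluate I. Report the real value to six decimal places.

0.252313

Checks pass: Σm=0; 4 even; l₃=2∈[0,2].
(2·1+1)(2·1+1)(2·2+1) = 45
Δ: 0! 2! 2! / 5! → 1/30
sum: t=0:+1/1 = 1/1
3j²(1 1 2; 0 0 0) = Δ·Π!·Σ² = 2/15  (sign +1)
(m-triple is (0,0,0) — same symbol as above.)
combine: 4πI² = 45·2/15·2/15 = 4/5
take √, sign +1: I = 0.25231325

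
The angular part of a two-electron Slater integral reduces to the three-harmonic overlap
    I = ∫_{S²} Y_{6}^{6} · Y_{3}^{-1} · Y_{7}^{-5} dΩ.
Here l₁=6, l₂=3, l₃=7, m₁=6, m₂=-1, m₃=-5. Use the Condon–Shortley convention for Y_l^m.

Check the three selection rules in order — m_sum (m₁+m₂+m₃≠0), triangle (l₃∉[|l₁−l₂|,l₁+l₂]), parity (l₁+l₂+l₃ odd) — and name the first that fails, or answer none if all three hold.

m₁+m₂+m₃ = 6 − 1 − 5 = 0  ✓
triangle: |6−3|=3 ≤ l₃=7 ≤ 6+3=9  ✓
parity: l₁+l₂+l₃ = 16 is even  ✓

none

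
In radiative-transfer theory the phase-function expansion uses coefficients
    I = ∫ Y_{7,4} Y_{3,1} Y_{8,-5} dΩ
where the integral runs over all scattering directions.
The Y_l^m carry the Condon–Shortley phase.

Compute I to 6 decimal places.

Rules hold: Σm=0, L=18 even, 4≤8≤10.
N = 15·7·17 = 1785
Δ = 2!·12!·4!/19! = 1/5290740
Racah Σ t=0..2: t=0:+1/7257600 t=1:−1/2073600 t=2:+1/7257600 = -1/4838400
⇒ 3j(7 3 8; 0 0 0)² = 252/20995, sgn -1
Racah Σ t=0..2: t=0:+1/104509440 t=1:−1/43545600 t=2:+1/319334400 = -59/5748019200
⇒ 3j(7 3 8; 4 1 -5)² = 3481/406980, sgn +1
4πI² = N·(3j₀)²·(3jₘ)² = 73101/398905
I = -1·√(0.183254/4π) = -0.12075969

-0.120760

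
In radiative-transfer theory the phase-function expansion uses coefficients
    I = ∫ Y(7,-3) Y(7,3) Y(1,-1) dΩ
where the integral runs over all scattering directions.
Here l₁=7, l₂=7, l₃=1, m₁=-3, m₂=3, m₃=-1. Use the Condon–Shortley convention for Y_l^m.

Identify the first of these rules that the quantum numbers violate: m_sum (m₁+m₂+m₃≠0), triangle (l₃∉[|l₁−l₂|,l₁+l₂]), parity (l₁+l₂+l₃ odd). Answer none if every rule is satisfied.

Σmᵢ = -1  ✗
l₃∈[|l₁−l₂|,l₁+l₂]=[0,14], have l₃=1
Σlᵢ = 15 ⇒ odd

m_sum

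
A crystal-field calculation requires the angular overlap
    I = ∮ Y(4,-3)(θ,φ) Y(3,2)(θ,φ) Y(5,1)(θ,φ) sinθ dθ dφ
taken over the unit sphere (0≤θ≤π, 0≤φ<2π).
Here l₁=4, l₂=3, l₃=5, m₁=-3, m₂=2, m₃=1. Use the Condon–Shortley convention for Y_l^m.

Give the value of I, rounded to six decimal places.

0.160929

Checks pass: Σm=0; 12 even; l₃=5∈[1,7].
(2·4+1)(2·3+1)(2·5+1) = 693
Δ: 2! 6! 4! / 13! → 1/180180
sum: t=0:+1/576 t=1:−1/144 t=2:+1/576 = -1/288
3j²(4 3 5; 0 0 0) = Δ·Π!·Σ² = 20/1001  (sign +1)
sum: t=1:−1/17280 t=2:+1/1440 = 11/17280
3j²(4 3 5; -3 2 1) = Δ·Π!·Σ² = 11/468  (sign +1)
combine: 4πI² = 693·20/1001·11/468 = 55/169
take √, sign +1: I = 0.16092854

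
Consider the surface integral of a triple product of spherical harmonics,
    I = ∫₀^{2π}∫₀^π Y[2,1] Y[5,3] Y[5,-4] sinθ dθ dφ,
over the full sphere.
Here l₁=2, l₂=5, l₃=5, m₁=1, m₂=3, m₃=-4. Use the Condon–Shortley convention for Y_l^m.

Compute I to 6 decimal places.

Checks pass: Σm=0; 12 even; l₃=5∈[3,7].
(2·2+1)(2·5+1)(2·5+1) = 605
Δ: 2! 2! 8! / 13! → 1/38610
sum: t=0:+1/2880 t=1:−1/576 t=2:+1/2880 = -1/960
3j²(2 5 5; 0 0 0) = Δ·Π!·Σ² = 10/429  (sign +1)
sum: t=0:+1/80640 t=1:−1/10080 = -1/11520
3j²(2 5 5; 1 3 -4) = Δ·Π!·Σ² = 49/1430  (sign +1)
combine: 4πI² = 605·10/429·49/1430 = 245/507
take √, sign +1: I = 0.19609844

0.196098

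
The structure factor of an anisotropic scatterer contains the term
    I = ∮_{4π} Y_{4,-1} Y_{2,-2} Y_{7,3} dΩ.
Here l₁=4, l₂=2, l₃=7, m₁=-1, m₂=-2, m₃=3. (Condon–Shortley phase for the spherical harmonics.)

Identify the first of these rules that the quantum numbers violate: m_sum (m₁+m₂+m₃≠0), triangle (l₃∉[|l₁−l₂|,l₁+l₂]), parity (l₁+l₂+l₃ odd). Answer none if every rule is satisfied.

triangle

Σmᵢ = 0  ✓
l₃∈[|l₁−l₂|,l₁+l₂]=[2,6], have l₃=7  ✗
Σlᵢ = 13 ⇒ odd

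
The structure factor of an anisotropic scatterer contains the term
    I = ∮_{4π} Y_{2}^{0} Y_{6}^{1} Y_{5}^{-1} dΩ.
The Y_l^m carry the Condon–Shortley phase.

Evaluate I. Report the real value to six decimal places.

0.000000

l₁+l₂+l₃=13 is odd: 3j(l;000)=0 ⇒ I=0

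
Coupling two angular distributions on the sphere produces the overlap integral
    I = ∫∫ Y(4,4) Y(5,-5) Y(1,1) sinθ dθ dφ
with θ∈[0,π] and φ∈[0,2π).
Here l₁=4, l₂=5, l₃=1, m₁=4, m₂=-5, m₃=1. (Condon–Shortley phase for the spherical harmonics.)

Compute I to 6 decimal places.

-0.329416

Checks pass: Σm=0; 10 even; l₃=1∈[1,9].
(2·4+1)(2·5+1)(2·1+1) = 297
Δ: 8! 0! 2! / 11! → 1/495
sum: t=4:+1/576 = 1/576
3j²(4 5 1; 0 0 0) = Δ·Π!·Σ² = 5/99  (sign -1)
sum: t=0:+1/80640 = 1/80640
3j²(4 5 1; 4 -5 1) = Δ·Π!·Σ² = 1/11  (sign +1)
combine: 4πI² = 297·5/99·1/11 = 15/11
take √, sign -1: I = -0.32941575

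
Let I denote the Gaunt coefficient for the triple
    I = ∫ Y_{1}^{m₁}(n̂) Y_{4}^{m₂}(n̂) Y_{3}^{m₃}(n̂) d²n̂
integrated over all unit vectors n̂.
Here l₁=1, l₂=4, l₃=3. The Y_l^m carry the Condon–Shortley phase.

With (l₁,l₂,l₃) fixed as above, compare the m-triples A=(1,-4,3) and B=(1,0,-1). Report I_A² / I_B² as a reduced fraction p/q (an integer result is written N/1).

14/3

l's match ⇒ only the (l;m) 3-j factors differ between A and B.
A: triangle coeff Δ(1,4,3) = 1/252; Σ_t [0,0]: t=0:+1/1440 = 1/1440; (3j)²=1/9 [(1 4 3; 1 -4 3)], sign=+1
B: triangle coeff Δ(1,4,3) = 1/252; Σ_t [0,0]: t=0:+1/96 = 1/96; (3j)²=1/42 [(1 4 3; 1 0 -1)], sign=+1
I_A²/I_B² = (1/9)/(1/42) = 14/3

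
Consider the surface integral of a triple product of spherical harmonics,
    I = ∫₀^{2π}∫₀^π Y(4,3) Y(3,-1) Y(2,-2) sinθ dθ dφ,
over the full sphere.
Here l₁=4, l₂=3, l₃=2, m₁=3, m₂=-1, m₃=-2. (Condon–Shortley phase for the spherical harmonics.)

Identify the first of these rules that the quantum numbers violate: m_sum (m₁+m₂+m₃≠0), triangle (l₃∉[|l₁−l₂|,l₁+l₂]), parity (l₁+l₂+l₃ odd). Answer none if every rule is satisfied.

parity

m₁+m₂+m₃ = 3 − 1 − 2 = 0  ✓
triangle: |4−3|=1 ≤ l₃=2 ≤ 4+3=7  ✓
parity: l₁+l₂+l₃ = 9 is odd  ✗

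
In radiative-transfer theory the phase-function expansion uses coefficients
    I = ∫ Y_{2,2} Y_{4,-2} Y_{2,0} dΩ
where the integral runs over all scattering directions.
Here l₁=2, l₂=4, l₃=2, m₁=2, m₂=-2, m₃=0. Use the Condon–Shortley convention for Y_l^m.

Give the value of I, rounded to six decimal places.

0.156078

Rules hold: Σm=0, L=8 even, 2≤2≤6.
N = 5·9·5 = 225
Δ = 4!·0!·4!/9! = 1/630
Racah Σ t=2..2: t=2:+1/16 = 1/16
⇒ 3j(2 4 2; 0 0 0)² = 2/35, sgn +1
Racah Σ t=0..0: t=0:+1/96 = 1/96
⇒ 3j(2 4 2; 2 -2 0)² = 1/42, sgn +1
4πI² = N·(3j₀)²·(3jₘ)² = 15/49
I = +1·√(0.306122/4π) = 0.15607835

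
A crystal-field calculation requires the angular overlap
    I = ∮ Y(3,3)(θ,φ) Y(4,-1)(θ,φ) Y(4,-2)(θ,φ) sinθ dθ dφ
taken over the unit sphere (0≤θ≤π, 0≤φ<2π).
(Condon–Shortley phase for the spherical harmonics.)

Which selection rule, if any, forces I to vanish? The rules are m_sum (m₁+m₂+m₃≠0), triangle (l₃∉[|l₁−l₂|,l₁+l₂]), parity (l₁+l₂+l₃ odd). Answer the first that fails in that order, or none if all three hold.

parity

Σmᵢ = 0  ✓
l₃∈[|l₁−l₂|,l₁+l₂]=[1,7], have l₃=4  ✓
Σlᵢ = 11 ⇒ odd  ✗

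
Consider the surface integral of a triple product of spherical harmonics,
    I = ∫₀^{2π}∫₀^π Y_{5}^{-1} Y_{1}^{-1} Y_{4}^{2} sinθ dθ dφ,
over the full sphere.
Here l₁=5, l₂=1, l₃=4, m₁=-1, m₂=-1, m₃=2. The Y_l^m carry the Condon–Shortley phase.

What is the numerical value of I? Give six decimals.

m-sum 0 ✓  L=10 even ✓  4≤4≤6 ✓
Π(2lᵢ+1) = 11×3×9 = 297
triangle coeff Δ(5,1,4) = 1/495
Σ_t [1,1]: t=1:−1/576 = -1/576
(3j)²=5/99 [(5 1 4; 0 0 0)], sign=-1
Σ_t [0,0]: t=0:+1/2880 = 1/2880
(3j)²=2/165 [(5 1 4; -1 -1 2)], sign=+1
⇒ 4πI² = 2/11
I = (-1)√(2/11/(4π)) = -0.12028562

-0.120286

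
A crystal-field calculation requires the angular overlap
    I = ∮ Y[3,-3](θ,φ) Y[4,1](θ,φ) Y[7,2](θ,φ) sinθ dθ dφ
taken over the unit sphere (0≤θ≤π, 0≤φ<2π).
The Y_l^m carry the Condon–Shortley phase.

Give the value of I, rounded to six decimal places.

m-sum 0 ✓  L=14 even ✓  1≤7≤7 ✓
Π(2lᵢ+1) = 7×9×15 = 945
triangle coeff Δ(3,4,7) = 1/45045
Σ_t [0,0]: t=0:+1/20736 = 1/20736
(3j)²=35/1287 [(3 4 7; 0 0 0)], sign=-1
Σ_t [0,0]: t=0:+1/518400 = 1/518400
(3j)²=4/2145 [(3 4 7; -3 1 2)], sign=-1
⇒ 4πI² = 980/20449
I = (+1)√(980/20449/(4π)) = 0.06175499

0.061755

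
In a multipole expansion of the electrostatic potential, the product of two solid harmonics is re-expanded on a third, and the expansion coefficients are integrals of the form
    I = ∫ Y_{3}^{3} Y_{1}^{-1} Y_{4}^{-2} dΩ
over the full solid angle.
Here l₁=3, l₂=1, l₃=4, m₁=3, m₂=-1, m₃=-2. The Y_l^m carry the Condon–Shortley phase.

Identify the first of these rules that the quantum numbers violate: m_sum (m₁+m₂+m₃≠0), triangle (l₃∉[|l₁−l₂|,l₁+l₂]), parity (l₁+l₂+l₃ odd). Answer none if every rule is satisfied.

none

Σmᵢ = 0  ✓
l₃∈[|l₁−l₂|,l₁+l₂]=[2,4], have l₃=4  ✓
Σlᵢ = 8 ⇒ even  ✓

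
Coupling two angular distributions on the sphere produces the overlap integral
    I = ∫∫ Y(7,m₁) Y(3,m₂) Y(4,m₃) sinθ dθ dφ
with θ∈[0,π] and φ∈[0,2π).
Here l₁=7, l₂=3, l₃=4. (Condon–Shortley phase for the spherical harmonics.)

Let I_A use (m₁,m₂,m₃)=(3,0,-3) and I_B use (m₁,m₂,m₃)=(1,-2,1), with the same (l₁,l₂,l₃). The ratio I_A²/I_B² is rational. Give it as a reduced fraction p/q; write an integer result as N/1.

Shared (l₁,l₂,l₃)=(7,3,4): N and (l;000)² cancel in I_A²/I_B².
A: Δ = 6!·8!·0!/15! = 1/45045; Racah Σ t=3..3: t=3:−1/181440 = -1/181440; ⇒ 3j(7 3 4; 3 0 -3)² = 32/3003, sgn +1
B: Δ = 6!·8!·0!/15! = 1/45045; Racah Σ t=1..1: t=1:−1/86400 = -1/86400; ⇒ 3j(7 3 4; 1 -2 1)² = 16/2145, sgn +1
I_A²/I_B² = (32/3003)/(16/2145) = 10/7

10/7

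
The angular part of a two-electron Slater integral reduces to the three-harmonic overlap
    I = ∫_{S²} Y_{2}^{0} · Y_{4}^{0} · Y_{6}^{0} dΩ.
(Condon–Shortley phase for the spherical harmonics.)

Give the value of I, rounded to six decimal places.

0.238565

Rules hold: Σm=0, L=12 even, 2≤6≤6.
N = 5·9·13 = 585
Δ = 0!·4!·8!/13! = 1/6435
Racah Σ t=0..0: t=0:+1/2304 = 1/2304
⇒ 3j(2 4 6; 0 0 0)² = 5/143, sgn +1
(m-triple is (0,0,0) — same symbol as above.)
4πI² = N·(3j₀)²·(3jₘ)² = 1125/1573
I = +1·√(0.715194/4π) = 0.23856513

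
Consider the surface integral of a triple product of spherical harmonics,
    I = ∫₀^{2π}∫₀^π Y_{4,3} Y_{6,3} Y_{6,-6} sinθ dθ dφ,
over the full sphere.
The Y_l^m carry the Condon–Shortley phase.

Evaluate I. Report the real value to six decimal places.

-0.119136

Checks pass: Σm=0; 16 even; l₃=6∈[2,10].
(2·4+1)(2·6+1)(2·6+1) = 1521
Δ: 4! 4! 8! / 17! → 1/15315300
sum: t=0:+1/829440 t=1:−1/25920 t=2:+1/9216 t=3:−1/25920 t=4:+1/829440 = 7/207360
3j²(4 6 6; 0 0 0) = Δ·Π!·Σ² = 28/2431  (sign +1)
sum: t=1:−1/5806080 = -1/5806080
3j²(4 6 6; 3 3 -6) = Δ·Π!·Σ² = 9/884  (sign -1)
combine: 4πI² = 1521·28/2431·9/884 = 567/3179
take √, sign -1: I = -0.11913554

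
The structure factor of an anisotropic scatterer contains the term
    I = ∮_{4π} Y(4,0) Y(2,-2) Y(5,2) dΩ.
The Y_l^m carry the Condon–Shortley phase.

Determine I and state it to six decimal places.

L=11 odd ⇒ parity kills the (l;000) factor ⇒ I = 0

0.000000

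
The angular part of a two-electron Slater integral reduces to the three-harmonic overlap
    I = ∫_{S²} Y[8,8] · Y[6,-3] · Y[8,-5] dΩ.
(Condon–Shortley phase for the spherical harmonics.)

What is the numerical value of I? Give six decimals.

0.161252

m-sum 0 ✓  L=22 even ✓  2≤8≤14 ✓
Π(2lᵢ+1) = 17×13×17 = 3757
triangle coeff Δ(8,6,8) = 1/13742520792
Σ_t [0,6]: t=0:+1/41803776000 t=1:−1/435456000 t=2:+1/39813120 t=3:−1/18662400 t=4:+1/39813120 t=5:−1/435456000 t=6:+1/41803776000 = -11/1393459200
(3j)²=600/96577 [(8 6 8; 0 0 0)], sign=-1
Σ_t [0,0]: t=0:+1/94058496000 = 1/94058496000
(3j)²=104/7429 [(8 6 8; 8 -3 -5)], sign=-1
⇒ 4πI² = 62400/190969
I = (+1)√(62400/190969/(4π)) = 0.16125230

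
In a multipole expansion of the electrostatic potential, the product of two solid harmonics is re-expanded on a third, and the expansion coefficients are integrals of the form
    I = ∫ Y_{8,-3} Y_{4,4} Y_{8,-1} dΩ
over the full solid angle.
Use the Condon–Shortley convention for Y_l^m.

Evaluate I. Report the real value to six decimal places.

-0.167010

Checks pass: Σm=0; 20 even; l₃=8∈[4,12].
(2·8+1)(2·4+1)(2·8+1) = 2601
Δ: 4! 12! 4! / 21! → 1/185175900
sum: t=0:+1/557383680 t=1:−1/21772800 t=2:+1/8294400 t=3:−1/21772800 t=4:+1/557383680 = 1/30965760
3j²(8 4 8; 0 0 0) = Δ·Π!·Σ² = 36/4199  (sign +1)
sum: t=4:+1/348364800 = 1/348364800
3j²(8 4 8; -3 4 -1) = Δ·Π!·Σ² = 66/4199  (sign -1)
combine: 4πI² = 2601·36/4199·66/4199 = 21384/61009
take √, sign -1: I = -0.16701004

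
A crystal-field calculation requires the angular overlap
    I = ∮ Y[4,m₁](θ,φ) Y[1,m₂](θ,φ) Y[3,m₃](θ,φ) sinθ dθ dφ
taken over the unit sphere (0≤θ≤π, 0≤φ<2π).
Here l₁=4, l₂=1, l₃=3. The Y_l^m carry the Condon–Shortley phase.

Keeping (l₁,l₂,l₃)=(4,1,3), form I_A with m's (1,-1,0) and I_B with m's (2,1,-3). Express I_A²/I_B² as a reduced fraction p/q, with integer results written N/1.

l's match ⇒ only the (l;m) 3-j factors differ between A and B.
A: triangle coeff Δ(4,1,3) = 1/252; Σ_t [0,0]: t=0:+1/72 = 1/72; (3j)²=5/126 [(4 1 3; 1 -1 0)], sign=-1
B: triangle coeff Δ(4,1,3) = 1/252; Σ_t [2,2]: t=2:+1/1440 = 1/1440; (3j)²=1/252 [(4 1 3; 2 1 -3)], sign=+1
I_A²/I_B² = (5/126)/(1/252) = 10/1

10/1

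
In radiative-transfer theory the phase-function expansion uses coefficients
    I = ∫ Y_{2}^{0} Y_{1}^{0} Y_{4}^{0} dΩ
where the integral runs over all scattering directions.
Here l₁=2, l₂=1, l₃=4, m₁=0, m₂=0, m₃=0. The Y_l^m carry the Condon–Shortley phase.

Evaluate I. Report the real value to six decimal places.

0.000000

l₃=4 ∉ [1,3] — triangle fails ⇒ I = 0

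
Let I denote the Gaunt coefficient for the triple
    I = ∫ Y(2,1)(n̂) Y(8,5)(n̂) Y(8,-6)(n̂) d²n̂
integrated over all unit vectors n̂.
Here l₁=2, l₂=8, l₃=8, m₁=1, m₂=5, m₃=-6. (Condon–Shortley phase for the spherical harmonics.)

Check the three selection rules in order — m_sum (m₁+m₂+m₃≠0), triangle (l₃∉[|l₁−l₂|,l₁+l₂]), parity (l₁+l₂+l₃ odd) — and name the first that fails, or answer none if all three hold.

azimuthal sum: 1 + 5 − 6 = 0  ✓
6 ≤ 8 ≤ 10 (triangle on l)  ✓
L = 2 + 8 + 8 = 18 (even)  ✓

none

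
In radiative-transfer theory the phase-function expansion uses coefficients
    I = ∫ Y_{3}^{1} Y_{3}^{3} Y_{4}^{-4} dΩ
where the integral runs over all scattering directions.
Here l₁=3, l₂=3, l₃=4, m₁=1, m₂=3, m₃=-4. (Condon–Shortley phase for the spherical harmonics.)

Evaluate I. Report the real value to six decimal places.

-0.166198

m-sum 0 ✓  L=10 even ✓  0≤4≤6 ✓
Π(2lᵢ+1) = 7×7×9 = 441
triangle coeff Δ(3,3,4) = 1/34650
Σ_t [0,2]: t=0:+1/72 t=1:−1/16 t=2:+1/72 = -5/144
(3j)²=2/77 [(3 3 4; 0 0 0)], sign=-1
Σ_t [2,2]: t=2:+1/1152 = 1/1152
(3j)²=1/33 [(3 3 4; 1 3 -4)], sign=+1
⇒ 4πI² = 42/121
I = (-1)√(42/121/(4π)) = -0.16619847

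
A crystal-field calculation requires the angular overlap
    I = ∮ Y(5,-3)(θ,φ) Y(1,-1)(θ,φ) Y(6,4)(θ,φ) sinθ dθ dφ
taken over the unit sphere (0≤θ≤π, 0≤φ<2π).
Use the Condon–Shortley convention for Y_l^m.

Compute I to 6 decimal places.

m-sum 0 ✓  L=12 even ✓  4≤6≤6 ✓
Π(2lᵢ+1) = 11×3×13 = 429
triangle coeff Δ(5,1,6) = 1/858
Σ_t [0,0]: t=0:+1/14400 = 1/14400
(3j)²=6/143 [(5 1 6; 0 0 0)], sign=+1
Σ_t [0,0]: t=0:+1/161280 = 1/161280
(3j)²=15/286 [(5 1 6; -3 -1 4)], sign=+1
⇒ 4πI² = 135/143
I = (+1)√(135/143/(4π)) = 0.27409047

0.274090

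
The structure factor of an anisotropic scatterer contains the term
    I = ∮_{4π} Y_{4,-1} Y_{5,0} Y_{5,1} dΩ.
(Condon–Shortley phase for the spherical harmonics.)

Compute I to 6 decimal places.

Rules hold: Σm=0, L=14 even, 1≤5≤9.
N = 9·11·11 = 1089
Δ = 4!·4!·6!/15! = 1/3153150
Racah Σ t=0..4: t=0:+1/69120 t=1:−1/1728 t=2:+1/576 t=3:−1/1728 t=4:+1/69120 = 7/11520
⇒ 3j(4 5 5; 0 0 0)² = 2/143, sgn -1
Racah Σ t=1..4: t=1:−1/6912 t=2:+1/864 t=3:−1/1152 t=4:+1/17280 = 7/34560
⇒ 3j(4 5 5; -1 0 1)² = 1/429, sgn +1
4πI² = N·(3j₀)²·(3jₘ)² = 6/169
I = -1·√(0.035503/4π) = -0.05315295

-0.053153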